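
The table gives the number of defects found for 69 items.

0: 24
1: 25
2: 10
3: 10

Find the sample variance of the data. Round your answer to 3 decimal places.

1.081

Values: 0, 1, 2, 3
n = 69, Σfx = 75, mean = 1.0870
Σfx² = 155
Σf(x − x̄)² = Σfx² − (Σfx)²/n = 155 − 75²/69 = 73.4783
Sample variance = 73.4783 / 68 = 1.0806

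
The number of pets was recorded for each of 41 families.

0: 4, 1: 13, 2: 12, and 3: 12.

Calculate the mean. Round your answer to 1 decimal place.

Values: 0, 1, 2, 3
Σfx = 4×0 + 13×1 + 12×2 + 12×3 = 73
n = Σf = 41
Mean = 73 / 41 = 1.7805

1.8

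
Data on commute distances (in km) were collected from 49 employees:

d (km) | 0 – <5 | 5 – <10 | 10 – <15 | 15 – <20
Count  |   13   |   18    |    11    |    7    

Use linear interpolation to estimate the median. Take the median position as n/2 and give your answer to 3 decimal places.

8.194

Cumulative frequencies: 13, 31, 42, 49
n = 49; position = n/2 = 24.5.
This falls in the class 5 – <10: L = 5, F = 13, f = 18, h = 5.
Median ≈ 5 + ((24.5 − 13) / 18) × 5 = 8.1944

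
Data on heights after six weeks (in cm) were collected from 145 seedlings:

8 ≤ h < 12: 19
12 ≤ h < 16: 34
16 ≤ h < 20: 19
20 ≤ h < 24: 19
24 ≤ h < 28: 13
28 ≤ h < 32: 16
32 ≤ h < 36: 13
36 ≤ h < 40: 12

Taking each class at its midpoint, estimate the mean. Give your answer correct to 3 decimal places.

Midpoints: 10, 14, 18, 22, 26, 30, 34, 38
Σfm = 19×10 + 34×14 + 19×18 + 19×22 + 13×26 + 16×30 + 13×34 + 12×38 = 3142
n = Σf = 145
Mean = 3142 / 145 = 21.6690

21.669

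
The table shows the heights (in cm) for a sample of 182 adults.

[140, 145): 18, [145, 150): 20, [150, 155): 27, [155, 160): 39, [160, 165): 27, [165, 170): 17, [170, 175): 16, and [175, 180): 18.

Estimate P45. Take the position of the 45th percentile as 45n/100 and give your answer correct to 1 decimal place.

157.2

Cumulative frequencies: 18, 38, 65, 104, 131, 148, 164, 182
n = 182; position = 45n/100 = 81.9.
This falls in the class [155, 160): L = 155, F = 65, f = 39, h = 5.
45th percentile ≈ 155 + ((81.9 − 65) / 39) × 5 = 157.1667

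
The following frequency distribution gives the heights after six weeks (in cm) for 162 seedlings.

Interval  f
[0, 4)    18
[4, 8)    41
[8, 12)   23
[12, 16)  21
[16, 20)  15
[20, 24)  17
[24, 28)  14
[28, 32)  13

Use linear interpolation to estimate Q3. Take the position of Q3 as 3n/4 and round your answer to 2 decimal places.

Cumulative frequencies: 18, 59, 82, 103, 118, 135, 149, 162
n = 162; position = 3n/4 = 121.5.
This falls in the class [20, 24): L = 20, F = 118, f = 17, h = 4.
Upper quartile ≈ 20 + ((121.5 − 118) / 17) × 4 = 20.8235

20.82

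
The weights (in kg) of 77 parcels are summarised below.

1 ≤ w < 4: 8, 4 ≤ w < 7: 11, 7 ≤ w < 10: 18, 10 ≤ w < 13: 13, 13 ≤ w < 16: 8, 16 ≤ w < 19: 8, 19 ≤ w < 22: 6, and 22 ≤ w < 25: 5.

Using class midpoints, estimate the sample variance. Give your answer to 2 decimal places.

Midpoints: 2.5, 5.5, 8.5, 11.5, 14.5, 17.5, 20.5, 23.5
n = 77, Σfm = 879.5, mean = 11.4221
Σfm² = 12817.25
Σf(m − x̄)² = Σfm² − (Σfm)²/n = 12817.25 − 879.5²/77 = 2771.5325
Sample variance = 2771.5325 / 76 = 36.4675

36.47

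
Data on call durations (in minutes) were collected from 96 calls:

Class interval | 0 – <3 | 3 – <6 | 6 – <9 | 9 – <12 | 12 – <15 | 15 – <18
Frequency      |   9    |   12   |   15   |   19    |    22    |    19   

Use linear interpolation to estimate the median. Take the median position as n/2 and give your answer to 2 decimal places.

Cumulative frequencies: 9, 21, 36, 55, 77, 96
n = 96; position = n/2 = 48.
This falls in the class 9 – <12: L = 9, F = 36, f = 19, h = 3.
Median ≈ 9 + ((48 − 36) / 19) × 3 = 10.8947

10.89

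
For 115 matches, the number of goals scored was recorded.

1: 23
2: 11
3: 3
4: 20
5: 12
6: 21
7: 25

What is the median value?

Cumulative frequencies: 23, 34, 37, 57, 69, 90, 115
n = 115, so the median is the value in position (n+1)/2 = 58.
Position 58 falls at value 5.

5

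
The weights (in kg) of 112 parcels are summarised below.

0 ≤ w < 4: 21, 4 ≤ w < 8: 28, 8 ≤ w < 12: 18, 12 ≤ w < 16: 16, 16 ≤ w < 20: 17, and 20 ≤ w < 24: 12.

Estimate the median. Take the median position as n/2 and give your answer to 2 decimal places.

Cumulative frequencies: 21, 49, 67, 83, 100, 112
n = 112; position = n/2 = 56.
This falls in the class 8 ≤ w < 12: L = 8, F = 49, f = 18, h = 4.
Median ≈ 8 + ((56 − 49) / 18) × 4 = 9.5556

9.56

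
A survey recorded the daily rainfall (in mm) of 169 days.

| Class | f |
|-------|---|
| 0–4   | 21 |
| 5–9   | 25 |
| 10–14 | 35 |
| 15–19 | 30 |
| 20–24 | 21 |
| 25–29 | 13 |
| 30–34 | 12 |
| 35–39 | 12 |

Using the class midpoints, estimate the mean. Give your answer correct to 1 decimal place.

Midpoints: 2, 7, 12, 17, 22, 27, 32, 37
Σfm = 21×2 + 25×7 + 35×12 + 30×17 + 21×22 + 13×27 + 12×32 + 12×37 = 2788
n = Σf = 169
Mean = 2788 / 169 = 16.4970

16.5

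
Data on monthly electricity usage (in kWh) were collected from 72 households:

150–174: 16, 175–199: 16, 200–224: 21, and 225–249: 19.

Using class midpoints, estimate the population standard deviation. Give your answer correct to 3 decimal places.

27.531

Midpoints: 162, 187, 212, 237
n = 72, Σfm = 14539, mean = 201.9306
Σfm² = 2990443
Σf(m − x̄)² = Σfm² − (Σfm)²/n = 2990443 − 14539²/72 = 54574.6528
Population variance = 54574.6528 / 72 = 757.9813
Standard deviation = √757.9813 = 27.5315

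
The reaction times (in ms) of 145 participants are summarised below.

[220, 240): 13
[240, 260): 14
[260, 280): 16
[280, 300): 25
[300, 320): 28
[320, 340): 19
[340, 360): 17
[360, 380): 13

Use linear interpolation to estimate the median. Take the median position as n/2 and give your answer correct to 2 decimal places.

303.21

Cumulative frequencies: 13, 27, 43, 68, 96, 115, 132, 145
n = 145; position = n/2 = 72.5.
This falls in the class [300, 320): L = 300, F = 68, f = 28, h = 20.
Median ≈ 300 + ((72.5 − 68) / 28) × 20 = 303.2143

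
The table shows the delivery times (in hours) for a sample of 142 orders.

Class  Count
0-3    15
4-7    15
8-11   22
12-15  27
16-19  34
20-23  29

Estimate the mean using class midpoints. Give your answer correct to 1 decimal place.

Midpoints: 1.5, 5.5, 9.5, 13.5, 17.5, 21.5
Σfm = 15×1.5 + 15×5.5 + 22×9.5 + 27×13.5 + 34×17.5 + 29×21.5 = 1897
n = Σf = 142
Mean = 1897 / 142 = 13.3592

13.4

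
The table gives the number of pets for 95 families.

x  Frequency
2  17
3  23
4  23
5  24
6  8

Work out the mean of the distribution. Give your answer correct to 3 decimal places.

3.821

Values: 2, 3, 4, 5, 6
Σfx = 17×2 + 23×3 + 23×4 + 24×5 + 8×6 = 363
n = Σf = 95
Mean = 363 / 95 = 3.8211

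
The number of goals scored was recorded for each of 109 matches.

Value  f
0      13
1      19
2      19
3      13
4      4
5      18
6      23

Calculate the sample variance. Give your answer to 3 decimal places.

4.569

Values: 0, 1, 2, 3, 4, 5, 6
n = 109, Σfx = 340, mean = 3.1193
Σfx² = 1554
Σf(x − x̄)² = Σfx² − (Σfx)²/n = 1554 − 340²/109 = 493.4495
Sample variance = 493.4495 / 108 = 4.5690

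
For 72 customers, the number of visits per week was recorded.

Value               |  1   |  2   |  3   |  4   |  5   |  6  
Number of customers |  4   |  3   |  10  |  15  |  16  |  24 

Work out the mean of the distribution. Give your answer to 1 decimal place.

Values: 1, 2, 3, 4, 5, 6
Σfx = 4×1 + 3×2 + 10×3 + 15×4 + 16×5 + 24×6 = 324
n = Σf = 72
Mean = 324 / 72 = 4.5000

4.5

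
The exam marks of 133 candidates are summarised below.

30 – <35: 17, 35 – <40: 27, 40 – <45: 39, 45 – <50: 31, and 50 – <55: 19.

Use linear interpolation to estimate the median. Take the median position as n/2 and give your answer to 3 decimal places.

42.885

Cumulative frequencies: 17, 44, 83, 114, 133
n = 133; position = n/2 = 66.5.
This falls in the class 40 – <45: L = 40, F = 44, f = 39, h = 5.
Median ≈ 40 + ((66.5 − 44) / 39) × 5 = 42.8846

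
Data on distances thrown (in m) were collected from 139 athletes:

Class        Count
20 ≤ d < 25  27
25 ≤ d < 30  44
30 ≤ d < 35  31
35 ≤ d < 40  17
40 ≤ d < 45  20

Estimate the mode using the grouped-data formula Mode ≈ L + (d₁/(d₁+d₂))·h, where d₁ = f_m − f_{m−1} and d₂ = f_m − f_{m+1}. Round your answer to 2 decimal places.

Modal class: 25 ≤ d < 30 (highest frequency 44).
d₁ = 44 − 27 = 17, d₂ = 44 − 31 = 13
Mode ≈ 25 + (17/(17+13)) × 5 = 25 + 2.8333 = 27.8333

27.83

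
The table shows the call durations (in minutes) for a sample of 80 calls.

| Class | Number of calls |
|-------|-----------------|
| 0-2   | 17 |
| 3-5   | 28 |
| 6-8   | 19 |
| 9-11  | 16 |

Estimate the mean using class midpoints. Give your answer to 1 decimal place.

Midpoints: 1, 4, 7, 10
Σfm = 17×1 + 28×4 + 19×7 + 16×10 = 422
n = Σf = 80
Mean = 422 / 80 = 5.2750

5.3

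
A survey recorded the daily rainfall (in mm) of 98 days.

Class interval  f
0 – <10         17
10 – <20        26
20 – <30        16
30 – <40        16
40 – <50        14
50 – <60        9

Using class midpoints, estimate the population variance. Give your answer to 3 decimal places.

Midpoints: 5, 15, 25, 35, 45, 55
n = 98, Σfm = 2560, mean = 26.1224
Σfm² = 91450
Σf(m − x̄)² = Σfm² − (Σfm)²/n = 91450 − 2560²/98 = 24576.5306
Population variance = 24576.5306 / 98 = 250.7809

250.781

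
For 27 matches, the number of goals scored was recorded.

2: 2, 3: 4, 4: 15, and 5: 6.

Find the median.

4

Cumulative frequencies: 2, 6, 21, 27
n = 27, so the median is the value in position (n+1)/2 = 14.
Position 14 falls at value 4.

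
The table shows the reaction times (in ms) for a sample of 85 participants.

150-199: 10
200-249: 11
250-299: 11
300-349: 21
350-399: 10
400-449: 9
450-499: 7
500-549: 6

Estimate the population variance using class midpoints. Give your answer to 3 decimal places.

Midpoints: 174.5, 224.5, 274.5, 324.5, 374.5, 424.5, 474.5, 524.5
n = 85, Σfm = 28082.5, mean = 330.3824
Σfm² = 10150021.25
Σf(m − x̄)² = Σfm² − (Σfm)²/n = 10150021.25 − 28082.5²/85 = 872058.8235
Population variance = 872058.8235 / 85 = 10259.5156

10259.516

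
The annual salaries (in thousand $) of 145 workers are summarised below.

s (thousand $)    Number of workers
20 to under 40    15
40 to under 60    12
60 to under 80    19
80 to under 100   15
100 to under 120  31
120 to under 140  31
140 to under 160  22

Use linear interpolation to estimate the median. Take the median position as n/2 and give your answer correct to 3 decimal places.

Cumulative frequencies: 15, 27, 46, 61, 92, 123, 145
n = 145; position = n/2 = 72.5.
This falls in the class 100 to under 120: L = 100, F = 61, f = 31, h = 20.
Median ≈ 100 + ((72.5 − 61) / 31) × 20 = 107.4194

107.419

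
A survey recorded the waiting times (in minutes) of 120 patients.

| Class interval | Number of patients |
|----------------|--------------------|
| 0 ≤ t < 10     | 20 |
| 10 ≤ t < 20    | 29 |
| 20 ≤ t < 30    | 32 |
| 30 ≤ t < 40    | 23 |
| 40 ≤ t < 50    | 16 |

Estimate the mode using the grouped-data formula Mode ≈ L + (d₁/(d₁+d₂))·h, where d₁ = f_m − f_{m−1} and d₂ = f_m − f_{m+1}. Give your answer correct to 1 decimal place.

22.5

Modal class: 20 ≤ t < 30 (highest frequency 32).
d₁ = 32 − 29 = 3, d₂ = 32 − 23 = 9
Mode ≈ 20 + (3/(3+9)) × 10 = 20 + 2.5000 = 22.5000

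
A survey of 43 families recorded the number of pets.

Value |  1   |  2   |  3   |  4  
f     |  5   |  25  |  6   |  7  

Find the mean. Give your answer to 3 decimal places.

Values: 1, 2, 3, 4
Σfx = 5×1 + 25×2 + 6×3 + 7×4 = 101
n = Σf = 43
Mean = 101 / 43 = 2.3488

2.349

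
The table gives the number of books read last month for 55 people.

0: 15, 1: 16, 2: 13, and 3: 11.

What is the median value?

Cumulative frequencies: 15, 31, 44, 55
n = 55, so the median is the value in position (n+1)/2 = 28.
Position 28 falls at value 1.

1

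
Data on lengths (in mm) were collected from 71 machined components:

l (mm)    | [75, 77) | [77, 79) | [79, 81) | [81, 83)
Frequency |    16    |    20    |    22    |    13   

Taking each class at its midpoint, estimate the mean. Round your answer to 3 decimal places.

Midpoints: 76, 78, 80, 82
Σfm = 16×76 + 20×78 + 22×80 + 13×82 = 5602
n = Σf = 71
Mean = 5602 / 71 = 78.9014

78.901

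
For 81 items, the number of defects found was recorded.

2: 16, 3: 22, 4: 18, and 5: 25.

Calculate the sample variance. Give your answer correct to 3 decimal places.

Values: 2, 3, 4, 5
n = 81, Σfx = 295, mean = 3.6420
Σfx² = 1175
Σf(x − x̄)² = Σfx² − (Σfx)²/n = 1175 − 295²/81 = 100.6173
Sample variance = 100.6173 / 80 = 1.2577

1.258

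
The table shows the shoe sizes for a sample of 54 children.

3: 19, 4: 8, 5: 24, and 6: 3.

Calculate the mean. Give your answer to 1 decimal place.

4.2

Values: 3, 4, 5, 6
Σfx = 19×3 + 8×4 + 24×5 + 3×6 = 227
n = Σf = 54
Mean = 227 / 54 = 4.2037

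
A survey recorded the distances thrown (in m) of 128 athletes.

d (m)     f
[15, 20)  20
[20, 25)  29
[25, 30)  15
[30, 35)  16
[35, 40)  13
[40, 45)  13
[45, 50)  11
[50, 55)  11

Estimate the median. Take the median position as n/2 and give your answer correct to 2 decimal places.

Cumulative frequencies: 20, 49, 64, 80, 93, 106, 117, 128
n = 128; position = n/2 = 64.
This falls in the class [25, 30): L = 25, F = 49, f = 15, h = 5.
Median ≈ 25 + ((64 − 49) / 15) × 5 = 30.0000

30.00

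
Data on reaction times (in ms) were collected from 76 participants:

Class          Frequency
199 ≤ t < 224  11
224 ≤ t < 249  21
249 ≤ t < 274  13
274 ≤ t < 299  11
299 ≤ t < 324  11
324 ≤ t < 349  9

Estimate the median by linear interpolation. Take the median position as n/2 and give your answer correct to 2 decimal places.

Cumulative frequencies: 11, 32, 45, 56, 67, 76
n = 76; position = n/2 = 38.
This falls in the class 249 ≤ t < 274: L = 249, F = 32, f = 13, h = 25.
Median ≈ 249 + ((38 − 32) / 13) × 25 = 260.5385

260.54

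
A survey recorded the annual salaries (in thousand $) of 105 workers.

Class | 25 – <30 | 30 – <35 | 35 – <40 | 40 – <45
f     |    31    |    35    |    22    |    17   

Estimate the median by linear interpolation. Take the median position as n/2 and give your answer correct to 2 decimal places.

Cumulative frequencies: 31, 66, 88, 105
n = 105; position = n/2 = 52.5.
This falls in the class 30 – <35: L = 30, F = 31, f = 35, h = 5.
Median ≈ 30 + ((52.5 − 31) / 35) × 5 = 33.0714

33.07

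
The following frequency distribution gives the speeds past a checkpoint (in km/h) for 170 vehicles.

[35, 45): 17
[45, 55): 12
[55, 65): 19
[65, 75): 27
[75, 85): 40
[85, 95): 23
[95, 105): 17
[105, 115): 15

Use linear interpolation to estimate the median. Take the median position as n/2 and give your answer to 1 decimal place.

77.5

Cumulative frequencies: 17, 29, 48, 75, 115, 138, 155, 170
n = 170; position = n/2 = 85.
This falls in the class [75, 85): L = 75, F = 75, f = 40, h = 10.
Median ≈ 75 + ((85 − 75) / 40) × 10 = 77.5000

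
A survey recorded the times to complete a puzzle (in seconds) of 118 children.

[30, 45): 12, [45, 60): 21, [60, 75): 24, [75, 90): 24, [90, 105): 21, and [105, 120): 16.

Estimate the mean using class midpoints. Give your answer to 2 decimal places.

76.27

Midpoints: 37.5, 52.5, 67.5, 82.5, 97.5, 112.5
Σfm = 12×37.5 + 21×52.5 + 24×67.5 + 24×82.5 + 21×97.5 + 16×112.5 = 9000
n = Σf = 118
Mean = 9000 / 118 = 76.2712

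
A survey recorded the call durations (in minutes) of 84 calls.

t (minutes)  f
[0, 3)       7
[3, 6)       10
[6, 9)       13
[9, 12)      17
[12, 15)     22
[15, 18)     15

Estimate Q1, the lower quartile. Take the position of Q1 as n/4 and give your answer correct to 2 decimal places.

Cumulative frequencies: 7, 17, 30, 47, 69, 84
n = 84; position = n/4 = 21.
This falls in the class [6, 9): L = 6, F = 17, f = 13, h = 3.
Lower quartile ≈ 6 + ((21 − 17) / 13) × 3 = 6.9231

6.92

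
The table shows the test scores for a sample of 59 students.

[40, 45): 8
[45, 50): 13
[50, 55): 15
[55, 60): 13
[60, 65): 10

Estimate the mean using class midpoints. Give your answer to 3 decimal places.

Midpoints: 42.5, 47.5, 52.5, 57.5, 62.5
Σfm = 8×42.5 + 13×47.5 + 15×52.5 + 13×57.5 + 10×62.5 = 3117.5
n = Σf = 59
Mean = 3117.5 / 59 = 52.8390

52.839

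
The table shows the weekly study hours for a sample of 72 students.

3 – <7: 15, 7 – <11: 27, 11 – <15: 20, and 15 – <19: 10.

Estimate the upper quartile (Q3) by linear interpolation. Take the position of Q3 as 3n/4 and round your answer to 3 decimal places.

Cumulative frequencies: 15, 42, 62, 72
n = 72; position = 3n/4 = 54.
This falls in the class 11 – <15: L = 11, F = 42, f = 20, h = 4.
Upper quartile ≈ 11 + ((54 − 42) / 20) × 4 = 13.4000

13.400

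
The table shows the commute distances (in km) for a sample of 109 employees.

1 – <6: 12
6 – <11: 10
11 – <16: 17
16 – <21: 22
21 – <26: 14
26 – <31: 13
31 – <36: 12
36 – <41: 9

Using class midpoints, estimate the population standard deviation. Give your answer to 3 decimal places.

10.372

Midpoints: 3.5, 8.5, 13.5, 18.5, 23.5, 28.5, 33.5, 38.5
n = 109, Σfm = 2211.5, mean = 20.2890
Σfm² = 56595.25
Σf(m − x̄)² = Σfm² − (Σfm)²/n = 56595.25 − 2211.5²/109 = 11726.1468
Population variance = 11726.1468 / 109 = 107.5793
Standard deviation = √107.5793 = 10.3720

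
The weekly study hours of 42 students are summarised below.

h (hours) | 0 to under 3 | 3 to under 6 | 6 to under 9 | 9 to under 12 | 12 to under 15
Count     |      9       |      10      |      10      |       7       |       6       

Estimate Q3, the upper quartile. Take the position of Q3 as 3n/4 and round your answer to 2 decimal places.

10.07

Cumulative frequencies: 9, 19, 29, 36, 42
n = 42; position = 3n/4 = 31.5.
This falls in the class 9 to under 12: L = 9, F = 29, f = 7, h = 3.
Upper quartile ≈ 9 + ((31.5 − 29) / 7) × 3 = 10.0714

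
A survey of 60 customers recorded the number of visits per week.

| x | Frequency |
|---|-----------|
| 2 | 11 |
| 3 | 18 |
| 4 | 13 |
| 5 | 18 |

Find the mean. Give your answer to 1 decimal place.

Values: 2, 3, 4, 5
Σfx = 11×2 + 18×3 + 13×4 + 18×5 = 218
n = Σf = 60
Mean = 218 / 60 = 3.6333

3.6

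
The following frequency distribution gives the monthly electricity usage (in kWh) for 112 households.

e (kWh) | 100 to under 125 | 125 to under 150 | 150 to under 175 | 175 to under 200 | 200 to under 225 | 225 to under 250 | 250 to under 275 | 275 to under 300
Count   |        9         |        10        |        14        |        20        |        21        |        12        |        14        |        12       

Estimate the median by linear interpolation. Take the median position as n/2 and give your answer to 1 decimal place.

Cumulative frequencies: 9, 19, 33, 53, 74, 86, 100, 112
n = 112; position = n/2 = 56.
This falls in the class 200 to under 225: L = 200, F = 53, f = 21, h = 25.
Median ≈ 200 + ((56 − 53) / 21) × 25 = 203.5714

203.6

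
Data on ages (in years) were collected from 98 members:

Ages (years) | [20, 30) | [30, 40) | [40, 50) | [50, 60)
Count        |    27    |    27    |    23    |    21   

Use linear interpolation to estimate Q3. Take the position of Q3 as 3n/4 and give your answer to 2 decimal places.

48.48

Cumulative frequencies: 27, 54, 77, 98
n = 98; position = 3n/4 = 73.5.
This falls in the class [40, 50): L = 40, F = 54, f = 23, h = 10.
Upper quartile ≈ 40 + ((73.5 − 54) / 23) × 10 = 48.4783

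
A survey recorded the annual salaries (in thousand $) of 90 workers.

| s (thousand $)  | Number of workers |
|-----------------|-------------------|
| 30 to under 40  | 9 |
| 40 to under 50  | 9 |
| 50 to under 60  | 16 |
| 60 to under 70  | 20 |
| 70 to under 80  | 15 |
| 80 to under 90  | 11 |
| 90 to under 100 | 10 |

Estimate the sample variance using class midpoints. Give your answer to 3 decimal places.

Midpoints: 35, 45, 55, 65, 75, 85, 95
n = 90, Σfm = 5910, mean = 65.6667
Σfm² = 416250
Σf(m − x̄)² = Σfm² − (Σfm)²/n = 416250 − 5910²/90 = 28160.0000
Sample variance = 28160.0000 / 89 = 316.4045

316.404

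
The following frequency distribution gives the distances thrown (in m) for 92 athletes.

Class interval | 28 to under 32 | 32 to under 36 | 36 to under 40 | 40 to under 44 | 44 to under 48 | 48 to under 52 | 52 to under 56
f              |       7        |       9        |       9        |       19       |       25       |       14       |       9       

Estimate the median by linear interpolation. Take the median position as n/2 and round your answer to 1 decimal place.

Cumulative frequencies: 7, 16, 25, 44, 69, 83, 92
n = 92; position = n/2 = 46.
This falls in the class 44 to under 48: L = 44, F = 44, f = 25, h = 4.
Median ≈ 44 + ((46 − 44) / 25) × 4 = 44.3200

44.3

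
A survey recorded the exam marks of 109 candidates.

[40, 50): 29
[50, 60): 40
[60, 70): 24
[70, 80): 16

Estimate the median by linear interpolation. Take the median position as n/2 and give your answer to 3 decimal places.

56.375

Cumulative frequencies: 29, 69, 93, 109
n = 109; position = n/2 = 54.5.
This falls in the class [50, 60): L = 50, F = 29, f = 40, h = 10.
Median ≈ 50 + ((54.5 − 29) / 40) × 10 = 56.3750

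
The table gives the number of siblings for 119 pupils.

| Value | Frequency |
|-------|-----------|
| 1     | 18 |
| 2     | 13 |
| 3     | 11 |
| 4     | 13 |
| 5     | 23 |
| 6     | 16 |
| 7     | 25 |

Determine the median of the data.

5

Cumulative frequencies: 18, 31, 42, 55, 78, 94, 119
n = 119, so the median is the value in position (n+1)/2 = 60.
Position 60 falls at value 5.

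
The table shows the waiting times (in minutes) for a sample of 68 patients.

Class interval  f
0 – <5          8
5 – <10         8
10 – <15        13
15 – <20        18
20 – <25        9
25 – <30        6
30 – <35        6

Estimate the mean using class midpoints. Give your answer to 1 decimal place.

16.5

Midpoints: 2.5, 7.5, 12.5, 17.5, 22.5, 27.5, 32.5
Σfm = 8×2.5 + 8×7.5 + 13×12.5 + 18×17.5 + 9×22.5 + 6×27.5 + 6×32.5 = 1120
n = Σf = 68
Mean = 1120 / 68 = 16.4706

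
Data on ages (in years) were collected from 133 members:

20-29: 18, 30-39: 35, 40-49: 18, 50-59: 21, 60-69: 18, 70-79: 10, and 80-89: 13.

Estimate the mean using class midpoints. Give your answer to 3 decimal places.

49.613

Midpoints: 24.5, 34.5, 44.5, 54.5, 64.5, 74.5, 84.5
Σfm = 18×24.5 + 35×34.5 + 18×44.5 + 21×54.5 + 18×64.5 + 10×74.5 + 13×84.5 = 6598.5
n = Σf = 133
Mean = 6598.5 / 133 = 49.6128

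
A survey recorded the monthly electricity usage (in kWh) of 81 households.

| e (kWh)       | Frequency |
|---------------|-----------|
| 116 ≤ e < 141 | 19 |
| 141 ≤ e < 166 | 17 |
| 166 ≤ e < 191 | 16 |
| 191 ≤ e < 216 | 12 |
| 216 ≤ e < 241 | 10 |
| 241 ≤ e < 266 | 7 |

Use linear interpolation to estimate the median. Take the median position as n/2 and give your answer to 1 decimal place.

Cumulative frequencies: 19, 36, 52, 64, 74, 81
n = 81; position = n/2 = 40.5.
This falls in the class 166 ≤ e < 191: L = 166, F = 36, f = 16, h = 25.
Median ≈ 166 + ((40.5 − 36) / 16) × 25 = 173.0312

173.0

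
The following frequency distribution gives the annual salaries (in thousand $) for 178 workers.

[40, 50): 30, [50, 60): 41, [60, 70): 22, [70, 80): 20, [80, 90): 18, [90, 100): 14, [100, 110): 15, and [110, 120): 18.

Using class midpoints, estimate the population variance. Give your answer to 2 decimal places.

Midpoints: 45, 55, 65, 75, 85, 95, 105, 115
n = 178, Σfm = 13040, mean = 73.2584
Σfm² = 1050050
Σf(m − x̄)² = Σfm² − (Σfm)²/n = 1050050 − 13040²/178 = 94760.1124
Population variance = 94760.1124 / 178 = 532.3602

532.36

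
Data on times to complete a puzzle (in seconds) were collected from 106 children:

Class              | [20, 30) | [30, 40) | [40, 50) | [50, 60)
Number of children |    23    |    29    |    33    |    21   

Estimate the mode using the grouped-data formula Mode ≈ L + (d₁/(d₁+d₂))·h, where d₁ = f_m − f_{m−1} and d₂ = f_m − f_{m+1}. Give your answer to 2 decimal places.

42.50

Modal class: [40, 50) (highest frequency 33).
d₁ = 33 − 29 = 4, d₂ = 33 − 21 = 12
Mode ≈ 40 + (4/(4+12)) × 10 = 40 + 2.5000 = 42.5000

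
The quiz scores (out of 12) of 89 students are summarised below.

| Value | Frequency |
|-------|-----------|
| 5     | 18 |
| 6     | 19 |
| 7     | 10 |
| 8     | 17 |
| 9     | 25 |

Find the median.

7

Cumulative frequencies: 18, 37, 47, 64, 89
n = 89, so the median is the value in position (n+1)/2 = 45.
Position 45 falls at value 7.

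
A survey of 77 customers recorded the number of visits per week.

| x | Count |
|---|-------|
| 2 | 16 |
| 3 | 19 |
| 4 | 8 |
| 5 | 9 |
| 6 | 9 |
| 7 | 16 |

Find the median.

4

Cumulative frequencies: 16, 35, 43, 52, 61, 77
n = 77, so the median is the value in position (n+1)/2 = 39.
Position 39 falls at value 4.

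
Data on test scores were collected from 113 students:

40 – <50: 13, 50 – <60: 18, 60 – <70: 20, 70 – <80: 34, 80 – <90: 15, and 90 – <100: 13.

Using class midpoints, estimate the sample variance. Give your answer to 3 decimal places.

223.388

Midpoints: 45, 55, 65, 75, 85, 95
n = 113, Σfm = 7935, mean = 70.2212
Σfm² = 582225
Σf(m − x̄)² = Σfm² − (Σfm)²/n = 582225 − 7935²/113 = 25019.4690
Sample variance = 25019.4690 / 112 = 223.3881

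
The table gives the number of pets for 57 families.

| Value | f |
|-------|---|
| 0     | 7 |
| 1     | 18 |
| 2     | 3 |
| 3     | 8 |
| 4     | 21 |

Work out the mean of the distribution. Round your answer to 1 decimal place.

2.3

Values: 0, 1, 2, 3, 4
Σfx = 7×0 + 18×1 + 3×2 + 8×3 + 21×4 = 132
n = Σf = 57
Mean = 132 / 57 = 2.3158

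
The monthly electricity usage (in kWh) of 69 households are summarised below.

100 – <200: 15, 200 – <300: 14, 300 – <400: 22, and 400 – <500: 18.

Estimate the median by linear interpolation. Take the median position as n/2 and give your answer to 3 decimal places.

325.000

Cumulative frequencies: 15, 29, 51, 69
n = 69; position = n/2 = 34.5.
This falls in the class 300 – <400: L = 300, F = 29, f = 22, h = 100.
Median ≈ 300 + ((34.5 − 29) / 22) × 100 = 325.0000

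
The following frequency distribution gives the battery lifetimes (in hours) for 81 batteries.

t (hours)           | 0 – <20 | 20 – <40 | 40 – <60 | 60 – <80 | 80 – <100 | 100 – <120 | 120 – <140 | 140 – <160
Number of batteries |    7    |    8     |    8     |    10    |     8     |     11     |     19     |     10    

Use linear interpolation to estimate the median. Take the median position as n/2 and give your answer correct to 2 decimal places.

98.75

Cumulative frequencies: 7, 15, 23, 33, 41, 52, 71, 81
n = 81; position = n/2 = 40.5.
This falls in the class 80 – <100: L = 80, F = 33, f = 8, h = 20.
Median ≈ 80 + ((40.5 − 33) / 8) × 20 = 98.7500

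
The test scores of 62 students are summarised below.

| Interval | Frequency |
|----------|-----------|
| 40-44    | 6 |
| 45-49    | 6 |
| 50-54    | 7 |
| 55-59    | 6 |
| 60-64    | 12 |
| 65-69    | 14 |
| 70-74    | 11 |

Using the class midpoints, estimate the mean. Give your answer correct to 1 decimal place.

59.9

Midpoints: 42, 47, 52, 57, 62, 67, 72
Σfm = 6×42 + 6×47 + 7×52 + 6×57 + 12×62 + 14×67 + 11×72 = 3714
n = Σf = 62
Mean = 3714 / 62 = 59.9032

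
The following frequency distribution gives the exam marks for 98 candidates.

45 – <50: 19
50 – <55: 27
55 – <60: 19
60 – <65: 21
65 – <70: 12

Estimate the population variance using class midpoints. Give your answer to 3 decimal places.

42.836

Midpoints: 47.5, 52.5, 57.5, 62.5, 67.5
n = 98, Σfm = 5535, mean = 56.4796
Σfm² = 316812.5
Σf(m − x̄)² = Σfm² − (Σfm)²/n = 316812.5 − 5535²/98 = 4197.9592
Population variance = 4197.9592 / 98 = 42.8363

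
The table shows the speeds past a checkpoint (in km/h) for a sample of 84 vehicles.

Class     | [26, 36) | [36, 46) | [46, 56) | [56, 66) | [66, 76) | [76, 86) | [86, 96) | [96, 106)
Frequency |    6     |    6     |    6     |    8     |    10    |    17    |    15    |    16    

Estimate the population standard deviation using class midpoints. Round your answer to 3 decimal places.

Midpoints: 31, 41, 51, 61, 71, 81, 91, 101
n = 84, Σfm = 6294, mean = 74.9286
Σfm² = 510604
Σf(m − x̄)² = Σfm² − (Σfm)²/n = 510604 − 6294²/84 = 39003.5714
Population variance = 39003.5714 / 84 = 464.3282
Standard deviation = √464.3282 = 21.5483

21.548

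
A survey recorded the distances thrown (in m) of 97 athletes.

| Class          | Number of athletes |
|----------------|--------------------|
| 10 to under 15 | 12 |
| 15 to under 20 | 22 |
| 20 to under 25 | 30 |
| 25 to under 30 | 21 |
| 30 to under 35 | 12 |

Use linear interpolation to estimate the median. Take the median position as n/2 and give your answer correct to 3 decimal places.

Cumulative frequencies: 12, 34, 64, 85, 97
n = 97; position = n/2 = 48.5.
This falls in the class 20 to under 25: L = 20, F = 34, f = 30, h = 5.
Median ≈ 20 + ((48.5 − 34) / 30) × 5 = 22.4167

22.417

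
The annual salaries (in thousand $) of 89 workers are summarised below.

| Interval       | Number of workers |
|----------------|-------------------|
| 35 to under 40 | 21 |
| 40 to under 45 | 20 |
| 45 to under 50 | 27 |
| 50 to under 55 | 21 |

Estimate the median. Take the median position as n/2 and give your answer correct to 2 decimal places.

Cumulative frequencies: 21, 41, 68, 89
n = 89; position = n/2 = 44.5.
This falls in the class 45 to under 50: L = 45, F = 41, f = 27, h = 5.
Median ≈ 45 + ((44.5 − 41) / 27) × 5 = 45.6481

45.65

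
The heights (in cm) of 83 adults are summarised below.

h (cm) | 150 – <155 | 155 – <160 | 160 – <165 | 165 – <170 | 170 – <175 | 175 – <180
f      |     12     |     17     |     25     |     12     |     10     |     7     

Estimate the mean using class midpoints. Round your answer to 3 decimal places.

163.223

Midpoints: 152.5, 157.5, 162.5, 167.5, 172.5, 177.5
Σfm = 12×152.5 + 17×157.5 + 25×162.5 + 12×167.5 + 10×172.5 + 7×177.5 = 13547.5
n = Σf = 83
Mean = 13547.5 / 83 = 163.2229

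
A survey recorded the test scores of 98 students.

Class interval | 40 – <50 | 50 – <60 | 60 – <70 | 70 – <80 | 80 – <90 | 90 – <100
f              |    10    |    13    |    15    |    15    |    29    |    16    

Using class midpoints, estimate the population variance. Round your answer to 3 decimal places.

254.061

Midpoints: 45, 55, 65, 75, 85, 95
n = 98, Σfm = 7250, mean = 73.9796
Σfm² = 561250
Σf(m − x̄)² = Σfm² − (Σfm)²/n = 561250 − 7250²/98 = 24897.9592
Population variance = 24897.9592 / 98 = 254.0608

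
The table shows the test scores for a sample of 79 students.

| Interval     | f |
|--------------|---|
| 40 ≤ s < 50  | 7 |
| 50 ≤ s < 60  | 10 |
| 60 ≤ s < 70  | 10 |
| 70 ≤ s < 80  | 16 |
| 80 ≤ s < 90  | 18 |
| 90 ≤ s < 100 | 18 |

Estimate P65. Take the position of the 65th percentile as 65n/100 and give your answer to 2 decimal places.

84.64

Cumulative frequencies: 7, 17, 27, 43, 61, 79
n = 79; position = 65n/100 = 51.35.
This falls in the class 80 ≤ s < 90: L = 80, F = 43, f = 18, h = 10.
65th percentile ≈ 80 + ((51.35 − 43) / 18) × 10 = 84.6389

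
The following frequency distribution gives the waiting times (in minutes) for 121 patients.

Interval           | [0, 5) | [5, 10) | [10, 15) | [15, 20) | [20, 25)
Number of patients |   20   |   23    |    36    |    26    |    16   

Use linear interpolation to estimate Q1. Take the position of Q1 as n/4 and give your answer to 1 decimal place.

7.2

Cumulative frequencies: 20, 43, 79, 105, 121
n = 121; position = n/4 = 30.25.
This falls in the class [5, 10): L = 5, F = 20, f = 23, h = 5.
Lower quartile ≈ 5 + ((30.25 − 20) / 23) × 5 = 7.2283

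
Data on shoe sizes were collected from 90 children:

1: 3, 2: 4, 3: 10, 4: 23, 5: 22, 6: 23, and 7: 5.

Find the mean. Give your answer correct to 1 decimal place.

4.6

Values: 1, 2, 3, 4, 5, 6, 7
Σfx = 3×1 + 4×2 + 10×3 + 23×4 + 22×5 + 23×6 + 5×7 = 416
n = Σf = 90
Mean = 416 / 90 = 4.6222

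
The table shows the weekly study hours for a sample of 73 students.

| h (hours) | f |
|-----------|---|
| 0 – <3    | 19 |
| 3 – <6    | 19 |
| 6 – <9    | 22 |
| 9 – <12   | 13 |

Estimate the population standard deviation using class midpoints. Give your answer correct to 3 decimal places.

3.169

Midpoints: 1.5, 4.5, 7.5, 10.5
n = 73, Σfm = 415.5, mean = 5.6918
Σfm² = 3098.25
Σf(m − x̄)² = Σfm² − (Σfm)²/n = 3098.25 − 415.5²/73 = 733.3151
Population variance = 733.3151 / 73 = 10.0454
Standard deviation = √10.0454 = 3.1694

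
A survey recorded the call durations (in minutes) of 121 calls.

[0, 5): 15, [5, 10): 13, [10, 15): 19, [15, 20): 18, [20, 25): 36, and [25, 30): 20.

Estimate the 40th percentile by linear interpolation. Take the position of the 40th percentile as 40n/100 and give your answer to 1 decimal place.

Cumulative frequencies: 15, 28, 47, 65, 101, 121
n = 121; position = 40n/100 = 48.4.
This falls in the class [15, 20): L = 15, F = 47, f = 18, h = 5.
40th percentile ≈ 15 + ((48.4 − 47) / 18) × 5 = 15.3889

15.4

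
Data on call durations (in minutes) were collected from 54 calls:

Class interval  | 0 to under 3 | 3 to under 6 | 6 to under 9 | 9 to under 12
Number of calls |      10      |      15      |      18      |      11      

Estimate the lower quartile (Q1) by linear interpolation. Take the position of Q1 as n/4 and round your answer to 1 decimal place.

3.7

Cumulative frequencies: 10, 25, 43, 54
n = 54; position = n/4 = 13.5.
This falls in the class 3 to under 6: L = 3, F = 10, f = 15, h = 3.
Lower quartile ≈ 3 + ((13.5 − 10) / 15) × 3 = 3.7000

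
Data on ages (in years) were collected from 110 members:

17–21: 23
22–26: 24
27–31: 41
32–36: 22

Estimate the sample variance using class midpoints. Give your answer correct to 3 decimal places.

26.847

Midpoints: 19, 24, 29, 34
n = 110, Σfm = 2950, mean = 26.8182
Σfm² = 82040
Σf(m − x̄)² = Σfm² − (Σfm)²/n = 82040 − 2950²/110 = 2926.3636
Sample variance = 2926.3636 / 109 = 26.8474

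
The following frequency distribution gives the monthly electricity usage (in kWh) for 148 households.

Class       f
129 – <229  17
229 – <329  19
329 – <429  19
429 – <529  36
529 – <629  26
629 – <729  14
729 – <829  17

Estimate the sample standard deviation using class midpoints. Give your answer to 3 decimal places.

181.254

Midpoints: 179, 279, 379, 479, 579, 679, 779
n = 148, Σfm = 70592, mean = 476.9730
Σfm² = 38499868
Σf(m − x̄)² = Σfm² − (Σfm)²/n = 38499868 − 70592²/148 = 4829391.8919
Sample variance = 4829391.8919 / 147 = 32853.0061
Standard deviation = √32853.0061 = 181.2540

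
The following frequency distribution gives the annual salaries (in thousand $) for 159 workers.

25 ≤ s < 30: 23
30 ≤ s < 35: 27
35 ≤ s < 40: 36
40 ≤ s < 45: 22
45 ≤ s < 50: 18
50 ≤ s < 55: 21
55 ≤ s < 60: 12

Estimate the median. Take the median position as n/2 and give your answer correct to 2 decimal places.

Cumulative frequencies: 23, 50, 86, 108, 126, 147, 159
n = 159; position = n/2 = 79.5.
This falls in the class 35 ≤ s < 40: L = 35, F = 50, f = 36, h = 5.
Median ≈ 35 + ((79.5 − 50) / 36) × 5 = 39.0972

39.10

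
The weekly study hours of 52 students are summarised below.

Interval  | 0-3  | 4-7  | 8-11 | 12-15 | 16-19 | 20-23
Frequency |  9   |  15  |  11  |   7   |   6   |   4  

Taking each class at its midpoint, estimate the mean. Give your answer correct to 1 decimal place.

9.3

Midpoints: 1.5, 5.5, 9.5, 13.5, 17.5, 21.5
Σfm = 9×1.5 + 15×5.5 + 11×9.5 + 7×13.5 + 6×17.5 + 4×21.5 = 486
n = Σf = 52
Mean = 486 / 52 = 9.3462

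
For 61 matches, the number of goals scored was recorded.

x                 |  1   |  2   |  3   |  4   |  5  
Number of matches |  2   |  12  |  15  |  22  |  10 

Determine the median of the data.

Cumulative frequencies: 2, 14, 29, 51, 61
n = 61, so the median is the value in position (n+1)/2 = 31.
Position 31 falls at value 4.

4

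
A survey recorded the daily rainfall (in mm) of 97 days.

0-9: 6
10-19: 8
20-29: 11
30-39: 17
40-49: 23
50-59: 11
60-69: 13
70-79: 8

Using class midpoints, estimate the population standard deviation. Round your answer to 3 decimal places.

Midpoints: 4.5, 14.5, 24.5, 34.5, 44.5, 54.5, 64.5, 74.5
n = 97, Σfm = 4056.5, mean = 41.8196
Σfm² = 205344.25
Σf(m − x̄)² = Σfm² − (Σfm)²/n = 205344.25 − 4056.5²/97 = 35703.0928
Population variance = 35703.0928 / 97 = 368.0731
Standard deviation = √368.0731 = 19.1852

19.185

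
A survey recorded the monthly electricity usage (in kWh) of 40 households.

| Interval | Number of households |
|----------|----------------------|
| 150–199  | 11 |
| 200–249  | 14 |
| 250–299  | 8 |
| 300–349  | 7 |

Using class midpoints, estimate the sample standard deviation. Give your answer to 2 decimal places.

Midpoints: 174.5, 224.5, 274.5, 324.5
n = 40, Σfm = 9530, mean = 238.2500
Σfm² = 2380460
Σf(m − x̄)² = Σfm² − (Σfm)²/n = 2380460 − 9530²/40 = 109937.5000
Sample variance = 109937.5000 / 39 = 2818.9103
Standard deviation = √2818.9103 = 53.0934

53.09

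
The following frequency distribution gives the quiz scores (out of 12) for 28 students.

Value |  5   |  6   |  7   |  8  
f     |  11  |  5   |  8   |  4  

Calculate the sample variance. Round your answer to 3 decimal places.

1.263

Values: 5, 6, 7, 8
n = 28, Σfx = 173, mean = 6.1786
Σfx² = 1103
Σf(x − x̄)² = Σfx² − (Σfx)²/n = 1103 − 173²/28 = 34.1071
Sample variance = 34.1071 / 27 = 1.2632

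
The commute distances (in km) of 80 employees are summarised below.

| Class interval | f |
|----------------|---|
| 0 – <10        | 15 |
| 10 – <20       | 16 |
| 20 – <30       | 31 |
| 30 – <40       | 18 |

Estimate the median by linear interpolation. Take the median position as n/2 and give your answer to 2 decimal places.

Cumulative frequencies: 15, 31, 62, 80
n = 80; position = n/2 = 40.
This falls in the class 20 – <30: L = 20, F = 31, f = 31, h = 10.
Median ≈ 20 + ((40 − 31) / 31) × 10 = 22.9032

22.90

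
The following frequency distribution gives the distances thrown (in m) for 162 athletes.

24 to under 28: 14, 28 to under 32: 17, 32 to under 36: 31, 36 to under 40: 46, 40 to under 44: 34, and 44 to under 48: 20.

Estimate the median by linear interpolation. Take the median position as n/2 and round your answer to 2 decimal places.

Cumulative frequencies: 14, 31, 62, 108, 142, 162
n = 162; position = n/2 = 81.
This falls in the class 36 to under 40: L = 36, F = 62, f = 46, h = 4.
Median ≈ 36 + ((81 − 62) / 46) × 4 = 37.6522

37.65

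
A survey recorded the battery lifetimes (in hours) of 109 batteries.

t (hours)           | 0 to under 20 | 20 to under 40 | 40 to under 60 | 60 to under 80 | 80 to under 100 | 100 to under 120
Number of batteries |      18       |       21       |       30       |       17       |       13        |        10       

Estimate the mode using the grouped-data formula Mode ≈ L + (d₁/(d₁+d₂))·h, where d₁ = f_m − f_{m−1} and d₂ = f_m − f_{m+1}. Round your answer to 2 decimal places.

Modal class: 40 to under 60 (highest frequency 30).
d₁ = 30 − 21 = 9, d₂ = 30 − 17 = 13
Mode ≈ 40 + (9/(9+13)) × 20 = 40 + 8.1818 = 48.1818

48.18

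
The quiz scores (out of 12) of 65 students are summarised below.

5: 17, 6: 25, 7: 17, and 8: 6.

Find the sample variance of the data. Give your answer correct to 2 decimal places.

0.87

Values: 5, 6, 7, 8
n = 65, Σfx = 402, mean = 6.1846
Σfx² = 2542
Σf(x − x̄)² = Σfx² − (Σfx)²/n = 2542 − 402²/65 = 55.7846
Sample variance = 55.7846 / 64 = 0.8716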